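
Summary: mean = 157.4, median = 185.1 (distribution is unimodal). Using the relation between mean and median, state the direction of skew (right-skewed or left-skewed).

left-skewed

mean − median = 157.4 − 185.1 = -27.7
mean < median ⇒ the longer tail is on the left ⇒ left-skewed (negatively skewed).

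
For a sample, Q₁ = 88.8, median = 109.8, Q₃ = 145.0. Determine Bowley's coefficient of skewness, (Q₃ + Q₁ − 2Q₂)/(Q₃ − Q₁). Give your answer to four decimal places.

numerator: Q₃ + Q₁ − 2Q₂ = 145.0 + 88.8 − 2×109.8 = 14.2000
denominator: Q₃ − Q₁ = 145.0 − 88.8 = 56.2000
Bowley skewness = 14.2000 / 56.2000 ≈ 0.2527

0.2527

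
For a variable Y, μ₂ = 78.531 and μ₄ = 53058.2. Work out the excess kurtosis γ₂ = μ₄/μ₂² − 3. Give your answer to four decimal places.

5.6034

μ₂² = 78.531² = 6167.11796
μ₄/μ₂² = 53058.2 / 6167.11796 = 8.60340
γ₂ = 8.60340 − 3 ≈ 5.6034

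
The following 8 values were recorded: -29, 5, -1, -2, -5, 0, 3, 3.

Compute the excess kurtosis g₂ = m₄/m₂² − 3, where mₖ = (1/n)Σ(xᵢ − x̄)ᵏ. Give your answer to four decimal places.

2.2028

x̄ = -3.2500
Σ(xᵢ − x̄)² = 829.5000 ⇒ m₂ = 103.68750
Σ(xᵢ − x̄)⁴ = 447485.1563 ⇒ m₄ = 55935.64453
m₂² = 10751.09766
g₂ = m₄/m₂² − 3 = 5.20278 − 3 ≈ 2.2028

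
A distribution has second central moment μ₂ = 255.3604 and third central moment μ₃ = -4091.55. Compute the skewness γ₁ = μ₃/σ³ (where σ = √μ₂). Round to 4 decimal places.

σ = √μ₂ = √255.3604 = 15.98000
σ³ = μ₂^(3/2) = 4080.65919
γ₁ = μ₃/σ³ = -4091.55 / 4080.65919 ≈ -1.0027

-1.0027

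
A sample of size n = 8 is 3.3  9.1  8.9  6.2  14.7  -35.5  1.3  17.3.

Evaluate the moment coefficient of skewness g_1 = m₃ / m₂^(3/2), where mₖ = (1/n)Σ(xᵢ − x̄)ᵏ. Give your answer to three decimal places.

-1.798

x̄ = (3.3 + 9.1 + 8.9 + 6.2 + 14.7 - 35.5 + 1.3 + 17.3) / 8 = 3.1625
deviations (xᵢ − x̄): 0.1375, 5.9375, 5.7375, 3.0375, 11.5375, -38.6625, -1.8625, 14.1375
Σ(xᵢ − x̄)² = 1908.6588 ⇒ m₂ = 1908.6588/8 = 238.58234
Σ(xᵢ − x̄)³ = -53011.0685 ⇒ m₃ = -53011.0685/8 = -6626.38356
m₂^(3/2) = 238.58234^(1.5) = 3685.16935
g_1 = m₃ / m₂^(3/2) = -6626.38356 / 3685.16935 ≈ -1.798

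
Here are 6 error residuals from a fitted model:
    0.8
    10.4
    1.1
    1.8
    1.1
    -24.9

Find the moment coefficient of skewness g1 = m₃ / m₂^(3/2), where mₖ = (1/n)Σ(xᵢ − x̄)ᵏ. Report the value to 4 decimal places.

-1.3719

x̄ = (0.8 + 10.4 + 1.1 + 1.8 + 1.1 - 24.9) / 6 = -1.6167
deviations (xᵢ − x̄): 2.4167, 12.0167, 2.7167, 3.4167, 2.7167, -23.2833
Σ(xᵢ − x̄)² = 718.7883 ⇒ m₂ = 718.7883/6 = 119.79806
Σ(xᵢ − x̄)³ = -10792.9036 ⇒ m₃ = -10792.9036/6 = -1798.81726
m₂^(3/2) = 119.79806^(1.5) = 1311.21725
g1 = m₃ / m₂^(3/2) = -1798.81726 / 1311.21725 ≈ -1.3719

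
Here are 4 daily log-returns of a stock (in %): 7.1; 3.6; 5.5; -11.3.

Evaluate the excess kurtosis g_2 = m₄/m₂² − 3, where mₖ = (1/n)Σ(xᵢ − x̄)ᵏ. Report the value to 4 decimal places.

-0.7421

x̄ = 1.2250
Σ(xᵢ − x̄)² = 215.3075 ⇒ m₂ = 53.82688
Σ(xᵢ − x̄)⁴ = 26167.1052 ⇒ m₄ = 6541.77630
m₂² = 2897.33247
g_2 = m₄/m₂² − 3 = 2.25786 − 3 ≈ -0.7421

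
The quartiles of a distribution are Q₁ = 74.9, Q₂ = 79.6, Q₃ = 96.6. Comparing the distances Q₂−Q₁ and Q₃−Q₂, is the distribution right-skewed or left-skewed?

Q₂ − Q₁ = 4.7;  Q₃ − Q₂ = 17.0
Q₃ − Q₂ > Q₂ − Q₁ ⇒ the upper half is more spread out ⇒ right-skewed.

right-skewed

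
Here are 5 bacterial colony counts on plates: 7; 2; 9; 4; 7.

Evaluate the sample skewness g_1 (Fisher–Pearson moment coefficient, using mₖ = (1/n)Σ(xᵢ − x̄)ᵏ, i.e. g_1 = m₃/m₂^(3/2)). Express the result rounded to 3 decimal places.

-0.320

x̄ = (7 + 2 + 9 + 4 + 7) / 5 = 5.8000
deviations (xᵢ − x̄): 1.2000, -3.8000, 3.2000, -1.8000, 1.2000
Σ(xᵢ − x̄)² = 30.8000 ⇒ m₂ = 30.8000/5 = 6.16000
Σ(xᵢ − x̄)³ = -24.4800 ⇒ m₃ = -24.4800/5 = -4.89600
m₂^(3/2) = 6.16000^(1.5) = 15.28872
g_1 = m₃ / m₂^(3/2) = -4.89600 / 15.28872 ≈ -0.320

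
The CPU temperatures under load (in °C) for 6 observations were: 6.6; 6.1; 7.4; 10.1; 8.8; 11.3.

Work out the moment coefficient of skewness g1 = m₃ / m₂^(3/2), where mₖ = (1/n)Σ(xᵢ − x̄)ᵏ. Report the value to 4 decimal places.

0.2908

x̄ = (6.6 + 6.1 + 7.4 + 10.1 + 8.8 + 11.3) / 6 = 8.3833
deviations (xᵢ − x̄): -1.7833, -2.2833, -0.9833, 1.7167, 0.4167, 2.9167
Σ(xᵢ − x̄)² = 20.9883 ⇒ m₂ = 20.9883/6 = 3.49806
Σ(xᵢ − x̄)³ = 11.4164 ⇒ m₃ = 11.4164/6 = 1.90274
m₂^(3/2) = 3.49806^(1.5) = 6.54244
g1 = m₃ / m₂^(3/2) = 1.90274 / 6.54244 ≈ 0.2908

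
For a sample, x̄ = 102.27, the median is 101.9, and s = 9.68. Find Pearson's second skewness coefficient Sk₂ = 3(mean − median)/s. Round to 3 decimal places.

0.115

Sk₂ = 3(102.27 − 101.9) / 9.68 = 3 × 0.3700 / 9.68
    = 1.1100 / 9.68 ≈ 0.115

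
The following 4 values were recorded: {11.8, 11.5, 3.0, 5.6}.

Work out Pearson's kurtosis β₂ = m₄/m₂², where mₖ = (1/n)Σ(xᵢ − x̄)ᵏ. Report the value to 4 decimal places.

1.2276

x̄ = 7.9750
Σ(xᵢ − x̄)² = 57.4475 ⇒ m₂ = 14.36188
Σ(xᵢ − x̄)⁴ = 1012.8614 ⇒ m₄ = 253.21536
m₂² = 206.26345
β₂ = m₄/m₂² = 253.21536 / 206.26345 ≈ 1.2276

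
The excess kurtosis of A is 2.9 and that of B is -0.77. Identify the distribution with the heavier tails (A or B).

Higher excess kurtosis ⇒ heavier tails relative to the normal distribution.
2.9 vs -0.77: the larger is 2.9, so A has heavier tails. (A is leptokurtic — heavier-than-normal tails; the other is platykurtic.)

A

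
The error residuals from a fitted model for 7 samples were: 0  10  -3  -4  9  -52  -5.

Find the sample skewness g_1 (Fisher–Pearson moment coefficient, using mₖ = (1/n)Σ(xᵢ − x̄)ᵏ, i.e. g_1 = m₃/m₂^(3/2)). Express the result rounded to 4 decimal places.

x̄ = (0 + 10 - 3 - 4 + 9 - 52 - 5) / 7 = -6.4286
deviations (xᵢ − x̄): 6.4286, 16.4286, 3.4286, 2.4286, 15.4286, -45.5714, 1.4286
Σ(xᵢ − x̄)² = 2645.7143 ⇒ m₂ = 2645.7143/7 = 377.95918
Σ(xᵢ − x̄)³ = -86210.8163 ⇒ m₃ = -86210.8163/7 = -12315.83090
m₂^(3/2) = 377.95918^(1.5) = 7347.96964
g_1 = m₃ / m₂^(3/2) = -12315.83090 / 7347.96964 ≈ -1.6761

-1.6761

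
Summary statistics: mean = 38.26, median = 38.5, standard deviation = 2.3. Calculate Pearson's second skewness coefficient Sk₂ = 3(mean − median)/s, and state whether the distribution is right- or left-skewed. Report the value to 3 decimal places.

-0.313, left-skewed

Sk₂ = 3(38.26 − 38.5) / 2.3 = 3 × -0.2400 / 2.3
    = -0.7200 / 2.3 ≈ -0.313
Sk₂ < 0 ⇒ mean < median ⇒ left-skewed (negative skew).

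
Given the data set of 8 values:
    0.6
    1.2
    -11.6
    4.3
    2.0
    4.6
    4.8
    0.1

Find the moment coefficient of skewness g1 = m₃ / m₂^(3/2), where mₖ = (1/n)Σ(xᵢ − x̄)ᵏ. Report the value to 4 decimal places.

-1.7323

x̄ = (0.6 + 1.2 - 11.6 + 4.3 + 2.0 + 4.6 + 4.8 + 0.1) / 8 = 0.7500
deviations (xᵢ − x̄): -0.1500, 0.4500, -12.3500, 3.5500, 1.2500, 3.8500, 4.0500, -0.6500
Σ(xᵢ − x̄)² = 198.5600 ⇒ m₂ = 198.5600/8 = 24.82000
Σ(xᵢ − x̄)³ = -1713.6510 ⇒ m₃ = -1713.6510/8 = -214.20637
m₂^(3/2) = 24.82000^(1.5) = 123.65243
g1 = m₃ / m₂^(3/2) = -214.20637 / 123.65243 ≈ -1.7323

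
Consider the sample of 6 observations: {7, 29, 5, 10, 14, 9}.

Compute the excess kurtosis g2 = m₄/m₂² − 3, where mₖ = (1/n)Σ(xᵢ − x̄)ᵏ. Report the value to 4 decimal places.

0.3784

x̄ = 12.3333
Σ(xᵢ − x̄)² = 379.3333 ⇒ m₂ = 63.22222
Σ(xᵢ − x̄)⁴ = 81022.4444 ⇒ m₄ = 13503.74074
m₂² = 3997.04938
g2 = m₄/m₂² − 3 = 3.37843 − 3 ≈ 0.3784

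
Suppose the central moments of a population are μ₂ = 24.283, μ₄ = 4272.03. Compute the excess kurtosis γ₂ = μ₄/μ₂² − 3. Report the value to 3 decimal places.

4.245

μ₂² = 24.283² = 589.66409
μ₄/μ₂² = 4272.03 / 589.66409 = 7.24485
γ₂ = 7.24485 − 3 ≈ 4.245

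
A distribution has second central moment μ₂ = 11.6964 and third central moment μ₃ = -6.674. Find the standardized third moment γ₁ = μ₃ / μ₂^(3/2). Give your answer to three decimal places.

-0.167

σ = √μ₂ = √11.6964 = 3.42000
σ³ = μ₂^(3/2) = 40.00169
γ₁ = μ₃/σ³ = -6.674 / 40.00169 ≈ -0.167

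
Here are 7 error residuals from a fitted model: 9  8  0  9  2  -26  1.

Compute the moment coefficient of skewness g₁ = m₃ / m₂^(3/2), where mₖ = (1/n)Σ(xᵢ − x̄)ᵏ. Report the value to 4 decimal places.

-1.6270

x̄ = (9 + 8 + 0 + 9 + 2 - 26 + 1) / 7 = 0.4286
deviations (xᵢ − x̄): 8.5714, 7.5714, -0.4286, 8.5714, 1.5714, -26.4286, 0.5714
Σ(xᵢ − x̄)² = 905.7143 ⇒ m₂ = 905.7143/7 = 129.38776
Σ(xᵢ − x̄)³ = -16762.0408 ⇒ m₃ = -16762.0408/7 = -2394.57726
m₂^(3/2) = 129.38776^(1.5) = 1471.76939
g₁ = m₃ / m₂^(3/2) = -2394.57726 / 1471.76939 ≈ -1.6270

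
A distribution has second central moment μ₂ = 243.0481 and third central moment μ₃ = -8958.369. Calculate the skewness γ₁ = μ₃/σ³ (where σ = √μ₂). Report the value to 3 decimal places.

-2.364

σ = √μ₂ = √243.0481 = 15.59000
σ³ = μ₂^(3/2) = 3789.11988
γ₁ = μ₃/σ³ = -8958.369 / 3789.11988 ≈ -2.364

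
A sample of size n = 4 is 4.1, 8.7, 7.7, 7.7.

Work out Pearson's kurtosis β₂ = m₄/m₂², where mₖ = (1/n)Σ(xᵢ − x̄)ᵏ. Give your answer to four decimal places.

x̄ = 7.0500
Σ(xᵢ − x̄)² = 12.2700 ⇒ m₂ = 3.06750
Σ(xᵢ − x̄)⁴ = 83.5025 ⇒ m₄ = 20.87563
m₂² = 9.40956
β₂ = m₄/m₂² = 20.87563 / 9.40956 ≈ 2.2186

2.2186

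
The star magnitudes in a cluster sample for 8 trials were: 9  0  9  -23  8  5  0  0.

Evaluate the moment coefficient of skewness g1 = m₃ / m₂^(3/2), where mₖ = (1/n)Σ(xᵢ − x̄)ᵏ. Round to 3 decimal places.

x̄ = (9 + 0 + 9 - 23 + 8 + 5 + 0 + 0) / 8 = 1.0000
deviations (xᵢ − x̄): 8.0000, -1.0000, 8.0000, -24.0000, 7.0000, 4.0000, -1.0000, -1.0000
Σ(xᵢ − x̄)² = 772.0000 ⇒ m₂ = 772.0000/8 = 96.50000
Σ(xᵢ − x̄)³ = -12396.0000 ⇒ m₃ = -12396.0000/8 = -1549.50000
m₂^(3/2) = 96.50000^(1.5) = 947.96209
g1 = m₃ / m₂^(3/2) = -1549.50000 / 947.96209 ≈ -1.635

-1.635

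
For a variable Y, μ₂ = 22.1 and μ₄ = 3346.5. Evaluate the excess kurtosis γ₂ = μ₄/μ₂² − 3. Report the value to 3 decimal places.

3.852

μ₂² = 22.1² = 488.41000
μ₄/μ₂² = 3346.5 / 488.41000 = 6.85183
γ₂ = 6.85183 − 3 ≈ 3.852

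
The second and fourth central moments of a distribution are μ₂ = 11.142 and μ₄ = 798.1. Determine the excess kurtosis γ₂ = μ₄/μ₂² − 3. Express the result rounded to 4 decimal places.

3.4288

μ₂² = 11.142² = 124.14416
μ₄/μ₂² = 798.1 / 124.14416 = 6.42882
γ₂ = 6.42882 − 3 ≈ 3.4288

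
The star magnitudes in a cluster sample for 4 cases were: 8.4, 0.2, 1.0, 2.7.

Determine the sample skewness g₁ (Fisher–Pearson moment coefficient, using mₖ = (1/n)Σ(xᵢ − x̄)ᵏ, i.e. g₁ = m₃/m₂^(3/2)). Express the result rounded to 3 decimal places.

x̄ = (8.4 + 0.2 + 1.0 + 2.7) / 4 = 3.0750
deviations (xᵢ − x̄): 5.3250, -2.8750, -2.0750, -0.3750
Σ(xᵢ − x̄)² = 41.0675 ⇒ m₂ = 41.0675/4 = 10.26688
Σ(xᵢ − x̄)³ = 118.2431 ⇒ m₃ = 118.2431/4 = 29.56078
m₂^(3/2) = 10.26688^(1.5) = 32.89708
g₁ = m₃ / m₂^(3/2) = 29.56078 / 32.89708 ≈ 0.899

0.899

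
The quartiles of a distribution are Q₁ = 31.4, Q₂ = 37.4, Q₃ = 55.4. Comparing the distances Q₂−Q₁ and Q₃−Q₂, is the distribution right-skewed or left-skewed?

right-skewed

Q₂ − Q₁ = 6.0;  Q₃ − Q₂ = 18.0
Q₃ − Q₂ > Q₂ − Q₁ ⇒ the upper half is more spread out ⇒ right-skewed.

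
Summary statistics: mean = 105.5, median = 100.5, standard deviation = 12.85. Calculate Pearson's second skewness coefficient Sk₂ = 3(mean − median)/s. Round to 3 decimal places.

1.167

Sk₂ = 3(105.5 − 100.5) / 12.85 = 3 × 5.0000 / 12.85
    = 15.0000 / 12.85 ≈ 1.167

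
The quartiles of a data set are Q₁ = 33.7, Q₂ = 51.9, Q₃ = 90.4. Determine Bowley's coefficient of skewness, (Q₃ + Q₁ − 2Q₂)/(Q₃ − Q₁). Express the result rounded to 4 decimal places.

numerator: Q₃ + Q₁ − 2Q₂ = 90.4 + 33.7 − 2×51.9 = 20.3000
denominator: Q₃ − Q₁ = 90.4 − 33.7 = 56.7000
Bowley skewness = 20.3000 / 56.7000 ≈ 0.3580

0.3580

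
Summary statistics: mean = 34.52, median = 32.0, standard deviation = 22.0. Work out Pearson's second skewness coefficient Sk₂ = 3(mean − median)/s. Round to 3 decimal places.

0.344

Sk₂ = 3(34.52 − 32.0) / 22.0 = 3 × 2.5200 / 22.0
    = 7.5600 / 22.0 ≈ 0.344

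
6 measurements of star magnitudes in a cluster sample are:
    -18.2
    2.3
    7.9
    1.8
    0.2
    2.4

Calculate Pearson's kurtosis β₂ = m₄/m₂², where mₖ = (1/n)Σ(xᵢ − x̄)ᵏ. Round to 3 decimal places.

3.693

x̄ = -0.6000
Σ(xᵢ − x̄)² = 405.8200 ⇒ m₂ = 67.63667
Σ(xᵢ − x̄)⁴ = 101356.6354 ⇒ m₄ = 16892.77257
m₂² = 4574.71868
β₂ = m₄/m₂² = 16892.77257 / 4574.71868 ≈ 3.693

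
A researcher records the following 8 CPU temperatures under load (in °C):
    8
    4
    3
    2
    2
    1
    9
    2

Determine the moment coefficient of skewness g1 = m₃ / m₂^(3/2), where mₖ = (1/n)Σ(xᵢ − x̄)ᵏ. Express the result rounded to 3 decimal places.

x̄ = (8 + 4 + 3 + 2 + 2 + 1 + 9 + 2) / 8 = 3.8750
deviations (xᵢ − x̄): 4.1250, 0.1250, -0.8750, -1.8750, -1.8750, -2.8750, 5.1250, -1.8750
Σ(xᵢ − x̄)² = 62.8750 ⇒ m₂ = 62.8750/8 = 7.85938
Σ(xᵢ − x̄)³ = 160.5938 ⇒ m₃ = 160.5938/8 = 20.07422
m₂^(3/2) = 7.85938^(1.5) = 22.03343
g1 = m₃ / m₂^(3/2) = 20.07422 / 22.03343 ≈ 0.911

0.911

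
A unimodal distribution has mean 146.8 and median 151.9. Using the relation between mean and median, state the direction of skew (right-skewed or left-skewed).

mean − median = 146.8 − 151.9 = -5.1
mean < median ⇒ the longer tail is on the left ⇒ left-skewed (negatively skewed).

left-skewed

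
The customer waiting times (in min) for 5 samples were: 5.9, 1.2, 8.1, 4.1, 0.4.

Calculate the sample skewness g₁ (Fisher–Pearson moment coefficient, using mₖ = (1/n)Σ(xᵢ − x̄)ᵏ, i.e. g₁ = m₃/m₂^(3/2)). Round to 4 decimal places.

0.1233

x̄ = (5.9 + 1.2 + 8.1 + 4.1 + 0.4) / 5 = 3.9400
deviations (xᵢ − x̄): 1.9600, -2.7400, 4.1600, 0.1600, -3.5400
Σ(xᵢ − x̄)² = 41.2120 ⇒ m₂ = 41.2120/5 = 8.24240
Σ(xᵢ − x̄)³ = 14.5922 ⇒ m₃ = 14.5922/5 = 2.91845
m₂^(3/2) = 8.24240^(1.5) = 23.66358
g₁ = m₃ / m₂^(3/2) = 2.91845 / 23.66358 ≈ 0.1233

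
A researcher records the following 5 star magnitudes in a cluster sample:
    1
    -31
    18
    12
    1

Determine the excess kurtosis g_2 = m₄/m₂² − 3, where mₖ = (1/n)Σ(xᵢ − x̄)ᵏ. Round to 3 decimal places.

x̄ = 0.2000
Σ(xᵢ − x̄)² = 1430.8000 ⇒ m₂ = 286.16000
Σ(xᵢ − x̄)⁴ = 1067361.6160 ⇒ m₄ = 213472.32320
m₂² = 81887.54560
g_2 = m₄/m₂² − 3 = 2.60690 − 3 ≈ -0.393

-0.393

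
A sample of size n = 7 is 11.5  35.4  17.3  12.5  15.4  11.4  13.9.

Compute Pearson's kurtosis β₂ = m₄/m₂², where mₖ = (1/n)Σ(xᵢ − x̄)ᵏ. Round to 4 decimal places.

x̄ = 16.7714
Σ(xᵢ − x̄)² = 432.3143 ⇒ m₂ = 61.75918
Σ(xᵢ − x̄)⁴ = 122434.5336 ⇒ m₄ = 17490.64766
m₂² = 3814.19677
β₂ = m₄/m₂² = 17490.64766 / 3814.19677 ≈ 4.5857

4.5857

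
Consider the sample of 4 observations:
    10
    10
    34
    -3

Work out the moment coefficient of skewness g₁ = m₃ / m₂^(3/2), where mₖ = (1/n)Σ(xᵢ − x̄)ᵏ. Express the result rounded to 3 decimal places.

0.591

x̄ = (10 + 10 + 34 - 3) / 4 = 12.7500
deviations (xᵢ − x̄): -2.7500, -2.7500, 21.2500, -15.7500
Σ(xᵢ − x̄)² = 714.7500 ⇒ m₂ = 714.7500/4 = 178.68750
Σ(xᵢ − x̄)³ = 5647.1250 ⇒ m₃ = 5647.1250/4 = 1411.78125
m₂^(3/2) = 178.68750^(1.5) = 2388.58807
g₁ = m₃ / m₂^(3/2) = 1411.78125 / 2388.58807 ≈ 0.591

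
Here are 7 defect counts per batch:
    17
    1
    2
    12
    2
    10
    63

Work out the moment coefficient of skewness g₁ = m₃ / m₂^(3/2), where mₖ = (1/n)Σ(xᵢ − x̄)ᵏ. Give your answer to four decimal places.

x̄ = (17 + 1 + 2 + 12 + 2 + 10 + 63) / 7 = 15.2857
deviations (xᵢ − x̄): 1.7143, -14.2857, -13.2857, -3.2857, -13.2857, -5.2857, 47.7143
Σ(xᵢ − x̄)² = 2875.4286 ⇒ m₂ = 2875.4286/7 = 410.77551
Σ(xᵢ − x̄)³ = 100845.1837 ⇒ m₃ = 100845.1837/7 = 14406.45481
m₂^(3/2) = 410.77551^(1.5) = 8325.43272
g₁ = m₃ / m₂^(3/2) = 14406.45481 / 8325.43272 ≈ 1.7304

1.7304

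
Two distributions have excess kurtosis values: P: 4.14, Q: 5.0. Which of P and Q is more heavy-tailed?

Higher excess kurtosis ⇒ heavier tails relative to the normal distribution.
4.14 vs 5.0: the larger is 5.0, so Q has heavier tails.

Q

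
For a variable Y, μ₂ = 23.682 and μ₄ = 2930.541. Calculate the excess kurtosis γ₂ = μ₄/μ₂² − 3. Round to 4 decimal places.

2.2253

μ₂² = 23.682² = 560.83712
μ₄/μ₂² = 2930.541 / 560.83712 = 5.22530
γ₂ = 5.22530 − 3 ≈ 2.2253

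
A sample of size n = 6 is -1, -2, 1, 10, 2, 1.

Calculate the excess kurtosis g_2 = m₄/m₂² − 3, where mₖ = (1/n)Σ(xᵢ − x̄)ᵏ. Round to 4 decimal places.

x̄ = 1.8333
Σ(xᵢ − x̄)² = 90.8333 ⇒ m₂ = 15.13889
Σ(xᵢ − x̄)⁴ = 4729.4861 ⇒ m₄ = 788.24769
m₂² = 229.18596
g_2 = m₄/m₂² − 3 = 3.43934 − 3 ≈ 0.4393

0.4393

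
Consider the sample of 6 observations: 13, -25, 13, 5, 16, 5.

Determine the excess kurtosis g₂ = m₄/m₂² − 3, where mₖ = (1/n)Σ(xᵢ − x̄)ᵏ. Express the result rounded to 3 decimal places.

0.578

x̄ = 4.5000
Σ(xᵢ − x̄)² = 1147.5000 ⇒ m₂ = 191.25000
Σ(xᵢ − x̄)⁴ = 785265.3750 ⇒ m₄ = 130877.56250
m₂² = 36576.56250
g₂ = m₄/m₂² − 3 = 3.57818 − 3 ≈ 0.578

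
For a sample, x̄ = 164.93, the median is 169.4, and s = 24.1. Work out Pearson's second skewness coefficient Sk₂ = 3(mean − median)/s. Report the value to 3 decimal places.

-0.556

Sk₂ = 3(164.93 − 169.4) / 24.1 = 3 × -4.4700 / 24.1
    = -13.4100 / 24.1 ≈ -0.556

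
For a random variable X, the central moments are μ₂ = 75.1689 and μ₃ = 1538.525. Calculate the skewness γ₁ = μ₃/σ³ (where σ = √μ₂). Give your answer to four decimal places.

σ = √μ₂ = √75.1689 = 8.67000
σ³ = μ₂^(3/2) = 651.71436
γ₁ = μ₃/σ³ = 1538.525 / 651.71436 ≈ 2.3607

2.3607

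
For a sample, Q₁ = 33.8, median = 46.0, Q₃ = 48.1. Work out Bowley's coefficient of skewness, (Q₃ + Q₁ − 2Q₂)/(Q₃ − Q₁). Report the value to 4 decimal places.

numerator: Q₃ + Q₁ − 2Q₂ = 48.1 + 33.8 − 2×46.0 = -10.1000
denominator: Q₃ − Q₁ = 48.1 − 33.8 = 14.3000
Bowley skewness = -10.1000 / 14.3000 ≈ -0.7063

-0.7063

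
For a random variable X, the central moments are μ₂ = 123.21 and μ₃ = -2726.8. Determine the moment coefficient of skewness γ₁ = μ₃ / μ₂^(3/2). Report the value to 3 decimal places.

σ = √μ₂ = √123.21 = 11.10000
σ³ = μ₂^(3/2) = 1367.63100
γ₁ = μ₃/σ³ = -2726.8 / 1367.63100 ≈ -1.994

-1.994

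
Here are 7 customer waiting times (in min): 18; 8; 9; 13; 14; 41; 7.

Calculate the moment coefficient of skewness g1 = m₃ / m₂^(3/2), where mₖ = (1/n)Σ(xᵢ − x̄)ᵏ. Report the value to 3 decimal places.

x̄ = (18 + 8 + 9 + 13 + 14 + 41 + 7) / 7 = 15.7143
deviations (xᵢ − x̄): 2.2857, -7.7143, -6.7143, -2.7143, -1.7143, 25.2857, -8.7143
Σ(xᵢ − x̄)² = 835.4286 ⇒ m₂ = 835.4286/7 = 119.34694
Σ(xᵢ − x̄)³ = 14730.2449 ⇒ m₃ = 14730.2449/7 = 2104.32070
m₂^(3/2) = 119.34694^(1.5) = 1303.81786
g1 = m₃ / m₂^(3/2) = 2104.32070 / 1303.81786 ≈ 1.614

1.614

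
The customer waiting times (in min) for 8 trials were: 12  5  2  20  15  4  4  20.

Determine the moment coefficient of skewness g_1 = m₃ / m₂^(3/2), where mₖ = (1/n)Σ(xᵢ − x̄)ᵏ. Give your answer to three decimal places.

x̄ = (12 + 5 + 2 + 20 + 15 + 4 + 4 + 20) / 8 = 10.2500
deviations (xᵢ − x̄): 1.7500, -5.2500, -8.2500, 9.7500, 4.7500, -6.2500, -6.2500, 9.7500
Σ(xᵢ − x̄)² = 389.5000 ⇒ m₂ = 389.5000/8 = 48.68750
Σ(xᵢ − x̄)³ = 771.7500 ⇒ m₃ = 771.7500/8 = 96.46875
m₂^(3/2) = 48.68750^(1.5) = 339.72399
g_1 = m₃ / m₂^(3/2) = 96.46875 / 339.72399 ≈ 0.284

0.284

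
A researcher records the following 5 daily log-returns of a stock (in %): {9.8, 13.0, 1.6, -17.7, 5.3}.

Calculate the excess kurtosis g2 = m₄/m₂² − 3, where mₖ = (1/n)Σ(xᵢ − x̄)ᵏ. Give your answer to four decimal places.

-0.3423

x̄ = 2.4000
Σ(xᵢ − x̄)² = 580.1800 ⇒ m₂ = 116.03600
Σ(xᵢ − x̄)⁴ = 178918.6450 ⇒ m₄ = 35783.72900
m₂² = 13464.35330
g2 = m₄/m₂² − 3 = 2.65766 − 3 ≈ -0.3423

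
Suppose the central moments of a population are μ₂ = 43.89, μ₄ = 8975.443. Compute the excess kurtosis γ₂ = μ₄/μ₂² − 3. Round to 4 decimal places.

1.6593

μ₂² = 43.89² = 1926.33210
μ₄/μ₂² = 8975.443 / 1926.33210 = 4.65934
γ₂ = 4.65934 − 3 ≈ 1.6593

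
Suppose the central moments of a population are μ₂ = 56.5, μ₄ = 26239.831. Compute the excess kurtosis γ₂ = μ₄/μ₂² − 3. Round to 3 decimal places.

5.220

μ₂² = 56.5² = 3192.25000
μ₄/μ₂² = 26239.831 / 3192.25000 = 8.21985
γ₂ = 8.21985 − 3 ≈ 5.220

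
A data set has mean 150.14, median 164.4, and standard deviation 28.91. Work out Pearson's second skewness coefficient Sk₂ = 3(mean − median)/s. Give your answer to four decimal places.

-1.4798

Sk₂ = 3(150.14 − 164.4) / 28.91 = 3 × -14.2600 / 28.91
    = -42.7800 / 28.91 ≈ -1.4798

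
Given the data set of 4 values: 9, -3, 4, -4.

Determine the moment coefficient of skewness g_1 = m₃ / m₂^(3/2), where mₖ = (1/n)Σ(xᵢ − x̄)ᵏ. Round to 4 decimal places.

0.2997

x̄ = (9 - 3 + 4 - 4) / 4 = 1.5000
deviations (xᵢ − x̄): 7.5000, -4.5000, 2.5000, -5.5000
Σ(xᵢ − x̄)² = 113.0000 ⇒ m₂ = 113.0000/4 = 28.25000
Σ(xᵢ − x̄)³ = 180.0000 ⇒ m₃ = 180.0000/4 = 45.00000
m₂^(3/2) = 28.25000^(1.5) = 150.15081
g_1 = m₃ / m₂^(3/2) = 45.00000 / 150.15081 ≈ 0.2997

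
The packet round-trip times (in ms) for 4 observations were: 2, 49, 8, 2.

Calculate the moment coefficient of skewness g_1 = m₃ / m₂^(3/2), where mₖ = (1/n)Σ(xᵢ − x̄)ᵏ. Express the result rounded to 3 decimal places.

1.103

x̄ = (2 + 49 + 8 + 2) / 4 = 15.2500
deviations (xᵢ − x̄): -13.2500, 33.7500, -7.2500, -13.2500
Σ(xᵢ − x̄)² = 1542.7500 ⇒ m₂ = 1542.7500/4 = 385.68750
Σ(xᵢ − x̄)³ = 33409.8750 ⇒ m₃ = 33409.8750/4 = 8352.46875
m₂^(3/2) = 385.68750^(1.5) = 7574.48911
g_1 = m₃ / m₂^(3/2) = 8352.46875 / 7574.48911 ≈ 1.103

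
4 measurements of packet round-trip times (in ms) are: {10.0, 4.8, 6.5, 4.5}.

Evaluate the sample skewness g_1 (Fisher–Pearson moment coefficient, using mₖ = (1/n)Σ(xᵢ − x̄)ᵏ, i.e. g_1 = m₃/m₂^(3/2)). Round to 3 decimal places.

x̄ = (10.0 + 4.8 + 6.5 + 4.5) / 4 = 6.4500
deviations (xᵢ − x̄): 3.5500, -1.6500, 0.0500, -1.9500
Σ(xᵢ − x̄)² = 19.1300 ⇒ m₂ = 19.1300/4 = 4.78250
Σ(xᵢ − x̄)³ = 32.8320 ⇒ m₃ = 32.8320/4 = 8.20800
m₂^(3/2) = 4.78250^(1.5) = 10.45881
g_1 = m₃ / m₂^(3/2) = 8.20800 / 10.45881 ≈ 0.785

0.785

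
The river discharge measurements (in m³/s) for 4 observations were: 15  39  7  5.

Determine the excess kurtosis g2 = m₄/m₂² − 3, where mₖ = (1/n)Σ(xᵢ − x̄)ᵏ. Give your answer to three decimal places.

x̄ = 16.5000
Σ(xᵢ − x̄)² = 731.0000 ⇒ m₂ = 182.75000
Σ(xᵢ − x̄)⁴ = 281929.2500 ⇒ m₄ = 70482.31250
m₂² = 33397.56250
g2 = m₄/m₂² − 3 = 2.11040 − 3 ≈ -0.890

-0.890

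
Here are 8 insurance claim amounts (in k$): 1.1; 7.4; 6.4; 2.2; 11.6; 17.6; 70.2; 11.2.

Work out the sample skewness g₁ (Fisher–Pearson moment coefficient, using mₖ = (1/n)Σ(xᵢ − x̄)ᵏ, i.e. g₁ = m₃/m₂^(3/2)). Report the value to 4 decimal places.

2.0227

x̄ = (1.1 + 7.4 + 6.4 + 2.2 + 11.6 + 17.6 + 70.2 + 11.2) / 8 = 15.9625
deviations (xᵢ − x̄): -14.8625, -8.5625, -9.5625, -13.7625, -4.3625, 1.6375, 54.2375, -4.7625
Σ(xᵢ − x̄)² = 3561.1588 ⇒ m₂ = 3561.1588/8 = 445.14484
Σ(xᵢ − x̄)³ = 151972.2258 ⇒ m₃ = 151972.2258/8 = 18996.52822
m₂^(3/2) = 445.14484^(1.5) = 9391.86888
g₁ = m₃ / m₂^(3/2) = 18996.52822 / 9391.86888 ≈ 2.0227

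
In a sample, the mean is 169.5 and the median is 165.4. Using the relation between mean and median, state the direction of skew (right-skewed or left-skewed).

mean − median = 169.5 − 165.4 = 4.1
mean > median ⇒ the longer tail is on the right ⇒ right-skewed (positively skewed).

right-skewed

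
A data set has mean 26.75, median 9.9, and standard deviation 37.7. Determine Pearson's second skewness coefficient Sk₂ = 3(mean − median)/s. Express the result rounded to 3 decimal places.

Sk₂ = 3(26.75 − 9.9) / 37.7 = 3 × 16.8500 / 37.7
    = 50.5500 / 37.7 ≈ 1.341

1.341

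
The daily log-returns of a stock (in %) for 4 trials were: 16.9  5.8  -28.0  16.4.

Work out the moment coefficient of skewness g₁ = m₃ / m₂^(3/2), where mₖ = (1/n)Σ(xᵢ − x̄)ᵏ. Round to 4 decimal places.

-0.9677

x̄ = (16.9 + 5.8 - 28.0 + 16.4) / 4 = 2.7750
deviations (xᵢ − x̄): 14.1250, 3.0250, -30.7750, 13.6250
Σ(xᵢ − x̄)² = 1341.4075 ⇒ m₂ = 1341.4075/4 = 335.35188
Σ(xᵢ − x̄)³ = -23771.8294 ⇒ m₃ = -23771.8294/4 = -5942.95734
m₂^(3/2) = 335.35188^(1.5) = 6141.16984
g₁ = m₃ / m₂^(3/2) = -5942.95734 / 6141.16984 ≈ -0.9677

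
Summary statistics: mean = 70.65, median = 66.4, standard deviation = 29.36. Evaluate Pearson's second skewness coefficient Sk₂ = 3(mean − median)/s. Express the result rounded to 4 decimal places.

Sk₂ = 3(70.65 − 66.4) / 29.36 = 3 × 4.2500 / 29.36
    = 12.7500 / 29.36 ≈ 0.4343

0.4343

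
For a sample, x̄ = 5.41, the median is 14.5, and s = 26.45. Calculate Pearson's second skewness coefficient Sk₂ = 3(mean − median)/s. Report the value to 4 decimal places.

Sk₂ = 3(5.41 − 14.5) / 26.45 = 3 × -9.0900 / 26.45
    = -27.2700 / 26.45 ≈ -1.0310

-1.0310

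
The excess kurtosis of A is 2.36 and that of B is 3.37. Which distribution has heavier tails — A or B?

B

Higher excess kurtosis ⇒ heavier tails relative to the normal distribution.
2.36 vs 3.37: the larger is 3.37, so B has heavier tails.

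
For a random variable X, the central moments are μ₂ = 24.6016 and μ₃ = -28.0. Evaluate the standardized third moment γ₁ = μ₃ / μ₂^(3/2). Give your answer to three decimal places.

-0.229

σ = √μ₂ = √24.6016 = 4.96000
σ³ = μ₂^(3/2) = 122.02394
γ₁ = μ₃/σ³ = -28.0 / 122.02394 ≈ -0.229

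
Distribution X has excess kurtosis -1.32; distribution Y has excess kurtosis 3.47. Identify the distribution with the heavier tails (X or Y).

Higher excess kurtosis ⇒ heavier tails relative to the normal distribution.
-1.32 vs 3.47: the larger is 3.47, so Y has heavier tails. (Y is leptokurtic — heavier-than-normal tails; the other is platykurtic.)

Y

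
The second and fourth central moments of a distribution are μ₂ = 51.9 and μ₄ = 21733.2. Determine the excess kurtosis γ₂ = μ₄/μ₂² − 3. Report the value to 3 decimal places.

5.068

μ₂² = 51.9² = 2693.61000
μ₄/μ₂² = 21733.2 / 2693.61000 = 8.06843
γ₂ = 8.06843 − 3 ≈ 5.068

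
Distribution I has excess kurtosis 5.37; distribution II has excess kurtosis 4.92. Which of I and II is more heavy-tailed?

Higher excess kurtosis ⇒ heavier tails relative to the normal distribution.
5.37 vs 4.92: the larger is 5.37, so I has heavier tails.

I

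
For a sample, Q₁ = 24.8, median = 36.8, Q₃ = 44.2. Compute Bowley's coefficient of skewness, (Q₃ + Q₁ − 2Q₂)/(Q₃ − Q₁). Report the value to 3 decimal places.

-0.237

numerator: Q₃ + Q₁ − 2Q₂ = 44.2 + 24.8 − 2×36.8 = -4.6000
denominator: Q₃ − Q₁ = 44.2 − 24.8 = 19.4000
Bowley skewness = -4.6000 / 19.4000 ≈ -0.237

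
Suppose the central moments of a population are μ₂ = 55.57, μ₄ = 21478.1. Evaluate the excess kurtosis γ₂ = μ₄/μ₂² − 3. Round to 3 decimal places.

μ₂² = 55.57² = 3088.02490
μ₄/μ₂² = 21478.1 / 3088.02490 = 6.95529
γ₂ = 6.95529 − 3 ≈ 3.955

3.955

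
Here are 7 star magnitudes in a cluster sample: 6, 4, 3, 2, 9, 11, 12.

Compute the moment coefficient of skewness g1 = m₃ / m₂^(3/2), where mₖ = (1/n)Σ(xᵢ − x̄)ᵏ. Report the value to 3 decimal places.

x̄ = (6 + 4 + 3 + 2 + 9 + 11 + 12) / 7 = 6.7143
deviations (xᵢ − x̄): -0.7143, -2.7143, -3.7143, -4.7143, 2.2857, 4.2857, 5.2857
Σ(xᵢ − x̄)² = 95.4286 ⇒ m₂ = 95.4286/7 = 13.63265
Σ(xᵢ − x̄)³ = 61.9592 ⇒ m₃ = 61.9592/7 = 8.85131
m₂^(3/2) = 13.63265^(1.5) = 50.33506
g1 = m₃ / m₂^(3/2) = 8.85131 / 50.33506 ≈ 0.176

0.176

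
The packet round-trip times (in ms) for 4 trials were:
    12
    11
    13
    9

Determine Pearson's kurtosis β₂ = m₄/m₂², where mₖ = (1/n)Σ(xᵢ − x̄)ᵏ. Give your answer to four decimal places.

1.8457

x̄ = 11.2500
Σ(xᵢ − x̄)² = 8.7500 ⇒ m₂ = 2.18750
Σ(xᵢ − x̄)⁴ = 35.3281 ⇒ m₄ = 8.83203
m₂² = 4.78516
β₂ = m₄/m₂² = 8.83203 / 4.78516 ≈ 1.8457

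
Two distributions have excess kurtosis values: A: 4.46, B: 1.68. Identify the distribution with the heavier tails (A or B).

A

Higher excess kurtosis ⇒ heavier tails relative to the normal distribution.
4.46 vs 1.68: the larger is 4.46, so A has heavier tails.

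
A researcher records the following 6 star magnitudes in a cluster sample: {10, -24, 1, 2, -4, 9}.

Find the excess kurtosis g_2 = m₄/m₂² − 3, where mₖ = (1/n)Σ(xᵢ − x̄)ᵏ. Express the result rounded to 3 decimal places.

x̄ = -1.0000
Σ(xᵢ − x̄)² = 772.0000 ⇒ m₂ = 128.66667
Σ(xᵢ − x̄)⁴ = 304660.0000 ⇒ m₄ = 50776.66667
m₂² = 16555.11111
g_2 = m₄/m₂² − 3 = 3.06713 − 3 ≈ 0.067

0.067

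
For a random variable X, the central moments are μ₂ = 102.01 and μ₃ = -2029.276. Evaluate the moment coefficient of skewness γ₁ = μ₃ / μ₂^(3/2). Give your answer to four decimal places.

-1.9696

σ = √μ₂ = √102.01 = 10.10000
σ³ = μ₂^(3/2) = 1030.30100
γ₁ = μ₃/σ³ = -2029.276 / 1030.30100 ≈ -1.9696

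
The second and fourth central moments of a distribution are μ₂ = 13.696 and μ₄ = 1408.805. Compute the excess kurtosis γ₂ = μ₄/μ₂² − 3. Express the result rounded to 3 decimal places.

μ₂² = 13.696² = 187.58042
μ₄/μ₂² = 1408.805 / 187.58042 = 7.51041
γ₂ = 7.51041 − 3 ≈ 4.510

4.510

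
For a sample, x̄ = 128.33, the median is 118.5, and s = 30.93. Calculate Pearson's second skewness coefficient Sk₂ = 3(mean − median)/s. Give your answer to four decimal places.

0.9534

Sk₂ = 3(128.33 − 118.5) / 30.93 = 3 × 9.8300 / 30.93
    = 29.4900 / 30.93 ≈ 0.9534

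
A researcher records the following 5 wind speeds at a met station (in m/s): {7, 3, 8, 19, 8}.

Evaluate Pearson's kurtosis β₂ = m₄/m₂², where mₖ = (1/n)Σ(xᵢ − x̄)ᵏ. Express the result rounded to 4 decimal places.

x̄ = 9.0000
Σ(xᵢ − x̄)² = 142.0000 ⇒ m₂ = 28.40000
Σ(xᵢ − x̄)⁴ = 11314.0000 ⇒ m₄ = 2262.80000
m₂² = 806.56000
β₂ = m₄/m₂² = 2262.80000 / 806.56000 ≈ 2.8055

2.8055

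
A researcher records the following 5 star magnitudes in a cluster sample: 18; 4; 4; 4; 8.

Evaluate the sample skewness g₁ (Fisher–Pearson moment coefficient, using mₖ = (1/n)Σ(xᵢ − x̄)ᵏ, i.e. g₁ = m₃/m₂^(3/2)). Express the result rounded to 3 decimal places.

x̄ = (18 + 4 + 4 + 4 + 8) / 5 = 7.6000
deviations (xᵢ − x̄): 10.4000, -3.6000, -3.6000, -3.6000, 0.4000
Σ(xᵢ − x̄)² = 147.2000 ⇒ m₂ = 147.2000/5 = 29.44000
Σ(xᵢ − x̄)³ = 984.9600 ⇒ m₃ = 984.9600/5 = 196.99200
m₂^(3/2) = 29.44000^(1.5) = 159.73744
g₁ = m₃ / m₂^(3/2) = 196.99200 / 159.73744 ≈ 1.233

1.233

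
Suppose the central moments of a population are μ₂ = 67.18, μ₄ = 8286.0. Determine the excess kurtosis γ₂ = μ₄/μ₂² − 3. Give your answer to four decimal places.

μ₂² = 67.18² = 4513.15240
μ₄/μ₂² = 8286.0 / 4513.15240 = 1.83597
γ₂ = 1.83597 − 3 ≈ -1.1640

-1.1640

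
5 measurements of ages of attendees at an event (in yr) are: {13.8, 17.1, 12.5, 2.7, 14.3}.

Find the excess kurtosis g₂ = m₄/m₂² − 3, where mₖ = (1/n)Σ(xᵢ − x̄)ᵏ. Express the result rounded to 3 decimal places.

-0.140

x̄ = 12.0800
Σ(xᵢ − x̄)² = 121.2480 ⇒ m₂ = 24.24960
Σ(xᵢ − x̄)⁴ = 8409.3872 ⇒ m₄ = 1681.87744
m₂² = 588.04310
g₂ = m₄/m₂² − 3 = 2.86013 − 3 ≈ -0.140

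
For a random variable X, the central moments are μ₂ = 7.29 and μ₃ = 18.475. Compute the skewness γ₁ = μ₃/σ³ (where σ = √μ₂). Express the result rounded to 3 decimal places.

0.939

σ = √μ₂ = √7.29 = 2.70000
σ³ = μ₂^(3/2) = 19.68300
γ₁ = μ₃/σ³ = 18.475 / 19.68300 ≈ 0.939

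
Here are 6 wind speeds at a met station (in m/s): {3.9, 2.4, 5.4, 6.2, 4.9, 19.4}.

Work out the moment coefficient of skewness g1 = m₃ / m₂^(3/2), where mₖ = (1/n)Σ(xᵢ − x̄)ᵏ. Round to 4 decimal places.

x̄ = (3.9 + 2.4 + 5.4 + 6.2 + 4.9 + 19.4) / 6 = 7.0333
deviations (xᵢ − x̄): -3.1333, -4.6333, -1.6333, -0.8333, -2.1333, 12.3667
Σ(xᵢ − x̄)² = 192.1333 ⇒ m₂ = 192.1333/6 = 32.02222
Σ(xᵢ − x̄)³ = 1746.4144 ⇒ m₃ = 1746.4144/6 = 291.06907
m₂^(3/2) = 32.02222^(1.5) = 181.20793
g1 = m₃ / m₂^(3/2) = 291.06907 / 181.20793 ≈ 1.6063

1.6063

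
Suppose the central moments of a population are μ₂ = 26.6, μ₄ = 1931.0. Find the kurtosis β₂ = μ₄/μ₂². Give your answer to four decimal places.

μ₂² = 26.6² = 707.56000
μ₄/μ₂² = 1931.0 / 707.56000 = 2.72910
β₂ ≈ 2.7291

2.7291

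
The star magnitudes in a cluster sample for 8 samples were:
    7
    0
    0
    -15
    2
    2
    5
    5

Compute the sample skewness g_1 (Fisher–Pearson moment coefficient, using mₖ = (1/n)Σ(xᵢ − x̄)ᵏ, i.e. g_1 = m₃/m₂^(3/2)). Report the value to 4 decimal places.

-1.6733

x̄ = (7 + 0 + 0 - 15 + 2 + 2 + 5 + 5) / 8 = 0.7500
deviations (xᵢ − x̄): 6.2500, -0.7500, -0.7500, -15.7500, 1.2500, 1.2500, 4.2500, 4.2500
Σ(xᵢ − x̄)² = 327.5000 ⇒ m₂ = 327.5000/8 = 40.93750
Σ(xᵢ − x̄)³ = -3506.2500 ⇒ m₃ = -3506.2500/8 = -438.28125
m₂^(3/2) = 40.93750^(1.5) = 261.92803
g_1 = m₃ / m₂^(3/2) = -438.28125 / 261.92803 ≈ -1.6733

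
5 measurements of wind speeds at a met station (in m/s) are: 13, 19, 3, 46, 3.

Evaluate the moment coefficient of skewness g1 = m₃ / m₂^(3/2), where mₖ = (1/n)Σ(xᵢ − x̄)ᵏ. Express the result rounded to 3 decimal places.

x̄ = (13 + 19 + 3 + 46 + 3) / 5 = 16.8000
deviations (xᵢ − x̄): -3.8000, 2.2000, -13.8000, 29.2000, -13.8000
Σ(xᵢ − x̄)² = 1252.8000 ⇒ m₂ = 1252.8000/5 = 250.56000
Σ(xᵢ − x̄)³ = 19596.7200 ⇒ m₃ = 19596.7200/5 = 3919.34400
m₂^(3/2) = 250.56000^(1.5) = 3966.13608
g1 = m₃ / m₂^(3/2) = 3919.34400 / 3966.13608 ≈ 0.988

0.988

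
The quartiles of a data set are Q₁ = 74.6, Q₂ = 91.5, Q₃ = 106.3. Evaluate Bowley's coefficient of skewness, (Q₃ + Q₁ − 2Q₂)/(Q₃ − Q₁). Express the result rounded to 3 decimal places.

-0.066

numerator: Q₃ + Q₁ − 2Q₂ = 106.3 + 74.6 − 2×91.5 = -2.1000
denominator: Q₃ − Q₁ = 106.3 − 74.6 = 31.7000
Bowley skewness = -2.1000 / 31.7000 ≈ -0.066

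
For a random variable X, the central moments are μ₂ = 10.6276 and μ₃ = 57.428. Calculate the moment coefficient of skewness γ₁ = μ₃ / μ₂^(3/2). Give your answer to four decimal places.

1.6576

σ = √μ₂ = √10.6276 = 3.26000
σ³ = μ₂^(3/2) = 34.64598
γ₁ = μ₃/σ³ = 57.428 / 34.64598 ≈ 1.6576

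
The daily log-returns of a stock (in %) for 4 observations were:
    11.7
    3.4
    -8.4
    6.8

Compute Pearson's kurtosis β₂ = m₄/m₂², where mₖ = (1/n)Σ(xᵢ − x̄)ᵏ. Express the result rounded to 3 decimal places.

x̄ = 3.3750
Σ(xᵢ − x̄)² = 219.6875 ⇒ m₂ = 54.92188
Σ(xᵢ − x̄)⁴ = 24164.8730 ⇒ m₄ = 6041.21826
m₂² = 3016.41235
β₂ = m₄/m₂² = 6041.21826 / 3016.41235 ≈ 2.003

2.003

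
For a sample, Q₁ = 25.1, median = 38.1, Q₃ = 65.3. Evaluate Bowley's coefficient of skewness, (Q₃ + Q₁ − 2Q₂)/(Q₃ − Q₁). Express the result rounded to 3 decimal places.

0.353

numerator: Q₃ + Q₁ − 2Q₂ = 65.3 + 25.1 − 2×38.1 = 14.2000
denominator: Q₃ − Q₁ = 65.3 − 25.1 = 40.2000
Bowley skewness = 14.2000 / 40.2000 ≈ 0.353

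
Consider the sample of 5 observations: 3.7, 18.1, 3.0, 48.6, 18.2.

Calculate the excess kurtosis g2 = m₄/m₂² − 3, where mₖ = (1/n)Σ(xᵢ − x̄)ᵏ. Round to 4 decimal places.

-0.4751

x̄ = 18.3200
Σ(xᵢ − x̄)² = 1365.3880 ⇒ m₂ = 273.07760
Σ(xᵢ − x̄)⁴ = 941437.8880 ⇒ m₄ = 188287.57761
m₂² = 74571.37562
g2 = m₄/m₂² − 3 = 2.52493 − 3 ≈ -0.4751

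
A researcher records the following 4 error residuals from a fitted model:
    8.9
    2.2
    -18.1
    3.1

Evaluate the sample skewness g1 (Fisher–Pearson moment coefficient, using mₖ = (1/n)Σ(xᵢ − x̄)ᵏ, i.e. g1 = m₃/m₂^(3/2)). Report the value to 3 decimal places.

x̄ = (8.9 + 2.2 - 18.1 + 3.1) / 4 = -0.9750
deviations (xᵢ − x̄): 9.8750, 3.1750, -17.1250, 4.0750
Σ(xᵢ − x̄)² = 417.4675 ⇒ m₂ = 417.4675/4 = 104.36688
Σ(xᵢ − x̄)³ = -3959.5331 ⇒ m₃ = -3959.5331/4 = -989.88328
m₂^(3/2) = 104.36688^(1.5) = 1066.21311
g1 = m₃ / m₂^(3/2) = -989.88328 / 1066.21311 ≈ -0.928

-0.928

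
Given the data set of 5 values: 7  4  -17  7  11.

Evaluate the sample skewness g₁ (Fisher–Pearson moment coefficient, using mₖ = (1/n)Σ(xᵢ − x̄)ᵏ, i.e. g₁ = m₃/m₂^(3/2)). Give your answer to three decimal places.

x̄ = (7 + 4 - 17 + 7 + 11) / 5 = 2.4000
deviations (xᵢ − x̄): 4.6000, 1.6000, -19.4000, 4.6000, 8.6000
Σ(xᵢ − x̄)² = 495.2000 ⇒ m₂ = 495.2000/5 = 99.04000
Σ(xᵢ − x̄)³ = -6466.5600 ⇒ m₃ = -6466.5600/5 = -1293.31200
m₂^(3/2) = 99.04000^(1.5) = 985.63462
g₁ = m₃ / m₂^(3/2) = -1293.31200 / 985.63462 ≈ -1.312

-1.312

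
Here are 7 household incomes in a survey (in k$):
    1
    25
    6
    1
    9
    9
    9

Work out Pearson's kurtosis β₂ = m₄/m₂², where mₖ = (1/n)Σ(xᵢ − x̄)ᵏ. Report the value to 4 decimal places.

3.6251

x̄ = 8.5714
Σ(xᵢ − x̄)² = 391.7143 ⇒ m₂ = 55.95918
Σ(xᵢ − x̄)⁴ = 79461.3936 ⇒ m₄ = 11351.62766
m₂² = 3131.43024
β₂ = m₄/m₂² = 11351.62766 / 3131.43024 ≈ 3.6251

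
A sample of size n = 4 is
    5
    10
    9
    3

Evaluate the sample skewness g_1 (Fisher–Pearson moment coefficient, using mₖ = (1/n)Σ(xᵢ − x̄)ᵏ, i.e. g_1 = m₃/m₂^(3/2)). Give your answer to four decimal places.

-0.1321

x̄ = (5 + 10 + 9 + 3) / 4 = 6.7500
deviations (xᵢ − x̄): -1.7500, 3.2500, 2.2500, -3.7500
Σ(xᵢ − x̄)² = 32.7500 ⇒ m₂ = 32.7500/4 = 8.18750
Σ(xᵢ − x̄)³ = -12.3750 ⇒ m₃ = -12.3750/4 = -3.09375
m₂^(3/2) = 8.18750^(1.5) = 23.42756
g_1 = m₃ / m₂^(3/2) = -3.09375 / 23.42756 ≈ -0.1321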